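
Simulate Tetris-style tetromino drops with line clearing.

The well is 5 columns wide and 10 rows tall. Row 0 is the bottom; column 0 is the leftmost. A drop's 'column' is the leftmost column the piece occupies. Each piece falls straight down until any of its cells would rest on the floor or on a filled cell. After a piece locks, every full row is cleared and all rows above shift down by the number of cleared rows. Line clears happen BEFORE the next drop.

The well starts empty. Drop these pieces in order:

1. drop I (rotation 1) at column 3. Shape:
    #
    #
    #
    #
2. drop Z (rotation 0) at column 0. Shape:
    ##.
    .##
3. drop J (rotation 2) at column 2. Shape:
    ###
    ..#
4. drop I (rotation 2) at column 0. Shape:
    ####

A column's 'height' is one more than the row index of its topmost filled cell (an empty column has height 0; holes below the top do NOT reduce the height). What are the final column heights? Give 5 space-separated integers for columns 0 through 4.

Drop 1: I rot1 at col 3 lands with bottom-row=0; cleared 0 line(s) (total 0); column heights now [0 0 0 4 0], max=4
Drop 2: Z rot0 at col 0 lands with bottom-row=0; cleared 0 line(s) (total 0); column heights now [2 2 1 4 0], max=4
Drop 3: J rot2 at col 2 lands with bottom-row=3; cleared 0 line(s) (total 0); column heights now [2 2 5 5 5], max=5
Drop 4: I rot2 at col 0 lands with bottom-row=5; cleared 0 line(s) (total 0); column heights now [6 6 6 6 5], max=6

Answer: 6 6 6 6 5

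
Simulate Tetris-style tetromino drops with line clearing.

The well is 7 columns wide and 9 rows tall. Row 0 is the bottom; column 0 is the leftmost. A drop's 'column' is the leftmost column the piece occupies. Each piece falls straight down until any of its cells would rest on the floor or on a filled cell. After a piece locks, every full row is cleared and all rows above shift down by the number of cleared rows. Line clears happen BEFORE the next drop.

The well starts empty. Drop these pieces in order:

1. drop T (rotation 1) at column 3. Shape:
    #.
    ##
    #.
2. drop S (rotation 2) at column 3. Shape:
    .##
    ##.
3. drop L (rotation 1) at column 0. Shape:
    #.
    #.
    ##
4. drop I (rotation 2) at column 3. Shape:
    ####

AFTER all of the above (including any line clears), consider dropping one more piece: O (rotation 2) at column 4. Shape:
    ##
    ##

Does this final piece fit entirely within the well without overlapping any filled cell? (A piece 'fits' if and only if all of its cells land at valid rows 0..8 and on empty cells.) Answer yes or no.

Answer: yes

Derivation:
Drop 1: T rot1 at col 3 lands with bottom-row=0; cleared 0 line(s) (total 0); column heights now [0 0 0 3 2 0 0], max=3
Drop 2: S rot2 at col 3 lands with bottom-row=3; cleared 0 line(s) (total 0); column heights now [0 0 0 4 5 5 0], max=5
Drop 3: L rot1 at col 0 lands with bottom-row=0; cleared 0 line(s) (total 0); column heights now [3 1 0 4 5 5 0], max=5
Drop 4: I rot2 at col 3 lands with bottom-row=5; cleared 0 line(s) (total 0); column heights now [3 1 0 6 6 6 6], max=6
Test piece O rot2 at col 4 (width 2): heights before test = [3 1 0 6 6 6 6]; fits = True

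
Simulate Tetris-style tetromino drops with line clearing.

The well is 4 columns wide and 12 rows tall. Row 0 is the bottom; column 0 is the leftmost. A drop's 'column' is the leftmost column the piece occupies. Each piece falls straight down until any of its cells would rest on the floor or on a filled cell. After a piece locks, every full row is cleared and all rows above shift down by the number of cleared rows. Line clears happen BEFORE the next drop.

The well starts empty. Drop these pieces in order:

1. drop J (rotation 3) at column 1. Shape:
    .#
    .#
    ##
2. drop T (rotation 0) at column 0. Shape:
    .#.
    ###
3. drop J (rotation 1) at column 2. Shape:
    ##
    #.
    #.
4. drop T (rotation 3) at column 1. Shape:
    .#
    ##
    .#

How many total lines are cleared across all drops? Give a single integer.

Drop 1: J rot3 at col 1 lands with bottom-row=0; cleared 0 line(s) (total 0); column heights now [0 1 3 0], max=3
Drop 2: T rot0 at col 0 lands with bottom-row=3; cleared 0 line(s) (total 0); column heights now [4 5 4 0], max=5
Drop 3: J rot1 at col 2 lands with bottom-row=4; cleared 0 line(s) (total 0); column heights now [4 5 7 7], max=7
Drop 4: T rot3 at col 1 lands with bottom-row=7; cleared 0 line(s) (total 0); column heights now [4 9 10 7], max=10

Answer: 0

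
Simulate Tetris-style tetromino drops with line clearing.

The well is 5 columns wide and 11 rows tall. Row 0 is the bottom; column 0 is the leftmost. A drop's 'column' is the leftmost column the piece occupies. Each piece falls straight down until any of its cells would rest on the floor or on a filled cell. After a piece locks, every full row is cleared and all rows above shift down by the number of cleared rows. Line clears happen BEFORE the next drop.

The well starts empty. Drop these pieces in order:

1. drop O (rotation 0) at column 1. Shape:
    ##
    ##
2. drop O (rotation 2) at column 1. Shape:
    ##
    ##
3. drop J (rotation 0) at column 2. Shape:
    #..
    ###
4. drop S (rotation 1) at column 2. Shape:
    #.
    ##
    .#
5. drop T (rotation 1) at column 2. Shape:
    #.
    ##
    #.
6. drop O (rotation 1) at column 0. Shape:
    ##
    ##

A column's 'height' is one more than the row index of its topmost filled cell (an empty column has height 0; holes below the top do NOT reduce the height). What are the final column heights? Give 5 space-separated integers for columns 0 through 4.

Drop 1: O rot0 at col 1 lands with bottom-row=0; cleared 0 line(s) (total 0); column heights now [0 2 2 0 0], max=2
Drop 2: O rot2 at col 1 lands with bottom-row=2; cleared 0 line(s) (total 0); column heights now [0 4 4 0 0], max=4
Drop 3: J rot0 at col 2 lands with bottom-row=4; cleared 0 line(s) (total 0); column heights now [0 4 6 5 5], max=6
Drop 4: S rot1 at col 2 lands with bottom-row=5; cleared 0 line(s) (total 0); column heights now [0 4 8 7 5], max=8
Drop 5: T rot1 at col 2 lands with bottom-row=8; cleared 0 line(s) (total 0); column heights now [0 4 11 10 5], max=11
Drop 6: O rot1 at col 0 lands with bottom-row=4; cleared 1 line(s) (total 1); column heights now [5 5 10 9 0], max=10

Answer: 5 5 10 9 0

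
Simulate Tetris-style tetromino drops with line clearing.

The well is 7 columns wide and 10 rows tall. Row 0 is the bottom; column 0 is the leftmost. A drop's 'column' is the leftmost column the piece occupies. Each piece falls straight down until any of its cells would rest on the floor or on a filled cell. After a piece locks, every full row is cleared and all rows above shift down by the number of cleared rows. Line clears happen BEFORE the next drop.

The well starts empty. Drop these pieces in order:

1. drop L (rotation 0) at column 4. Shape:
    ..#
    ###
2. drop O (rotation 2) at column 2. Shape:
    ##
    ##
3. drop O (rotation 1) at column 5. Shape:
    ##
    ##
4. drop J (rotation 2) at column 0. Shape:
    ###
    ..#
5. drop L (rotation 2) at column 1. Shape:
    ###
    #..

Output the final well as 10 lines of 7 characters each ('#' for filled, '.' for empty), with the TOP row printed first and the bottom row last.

Answer: .......
.......
.......
.......
.###...
.#.....
###..##
..#..##
..##..#
..#####

Derivation:
Drop 1: L rot0 at col 4 lands with bottom-row=0; cleared 0 line(s) (total 0); column heights now [0 0 0 0 1 1 2], max=2
Drop 2: O rot2 at col 2 lands with bottom-row=0; cleared 0 line(s) (total 0); column heights now [0 0 2 2 1 1 2], max=2
Drop 3: O rot1 at col 5 lands with bottom-row=2; cleared 0 line(s) (total 0); column heights now [0 0 2 2 1 4 4], max=4
Drop 4: J rot2 at col 0 lands with bottom-row=2; cleared 0 line(s) (total 0); column heights now [4 4 4 2 1 4 4], max=4
Drop 5: L rot2 at col 1 lands with bottom-row=4; cleared 0 line(s) (total 0); column heights now [4 6 6 6 1 4 4], max=6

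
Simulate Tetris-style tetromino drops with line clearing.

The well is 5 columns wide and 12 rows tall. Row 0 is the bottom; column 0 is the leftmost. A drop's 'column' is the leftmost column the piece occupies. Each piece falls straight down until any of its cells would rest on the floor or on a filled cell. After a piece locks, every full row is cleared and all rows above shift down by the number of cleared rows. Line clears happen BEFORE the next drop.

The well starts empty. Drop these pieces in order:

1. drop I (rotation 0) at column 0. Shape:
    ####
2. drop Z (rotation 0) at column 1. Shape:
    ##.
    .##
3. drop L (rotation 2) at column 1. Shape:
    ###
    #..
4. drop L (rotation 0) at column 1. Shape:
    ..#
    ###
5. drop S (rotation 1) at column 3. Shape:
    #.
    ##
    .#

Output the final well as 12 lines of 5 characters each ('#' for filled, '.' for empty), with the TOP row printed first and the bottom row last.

Drop 1: I rot0 at col 0 lands with bottom-row=0; cleared 0 line(s) (total 0); column heights now [1 1 1 1 0], max=1
Drop 2: Z rot0 at col 1 lands with bottom-row=1; cleared 0 line(s) (total 0); column heights now [1 3 3 2 0], max=3
Drop 3: L rot2 at col 1 lands with bottom-row=3; cleared 0 line(s) (total 0); column heights now [1 5 5 5 0], max=5
Drop 4: L rot0 at col 1 lands with bottom-row=5; cleared 0 line(s) (total 0); column heights now [1 6 6 7 0], max=7
Drop 5: S rot1 at col 3 lands with bottom-row=6; cleared 0 line(s) (total 0); column heights now [1 6 6 9 8], max=9

Answer: .....
.....
.....
...#.
...##
...##
.###.
.###.
.#...
.##..
..##.
####.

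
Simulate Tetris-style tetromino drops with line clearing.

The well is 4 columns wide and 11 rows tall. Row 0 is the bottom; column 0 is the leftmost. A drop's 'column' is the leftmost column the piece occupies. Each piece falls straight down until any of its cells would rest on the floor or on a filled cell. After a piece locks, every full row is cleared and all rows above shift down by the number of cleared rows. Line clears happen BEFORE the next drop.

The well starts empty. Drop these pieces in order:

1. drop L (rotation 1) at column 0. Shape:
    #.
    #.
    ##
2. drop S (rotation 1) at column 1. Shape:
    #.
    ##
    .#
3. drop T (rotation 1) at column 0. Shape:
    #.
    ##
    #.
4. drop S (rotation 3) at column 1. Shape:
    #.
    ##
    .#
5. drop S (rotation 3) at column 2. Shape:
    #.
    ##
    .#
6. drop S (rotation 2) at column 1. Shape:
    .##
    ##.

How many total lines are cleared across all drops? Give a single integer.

Answer: 1

Derivation:
Drop 1: L rot1 at col 0 lands with bottom-row=0; cleared 0 line(s) (total 0); column heights now [3 1 0 0], max=3
Drop 2: S rot1 at col 1 lands with bottom-row=0; cleared 0 line(s) (total 0); column heights now [3 3 2 0], max=3
Drop 3: T rot1 at col 0 lands with bottom-row=3; cleared 0 line(s) (total 0); column heights now [6 5 2 0], max=6
Drop 4: S rot3 at col 1 lands with bottom-row=4; cleared 0 line(s) (total 0); column heights now [6 7 6 0], max=7
Drop 5: S rot3 at col 2 lands with bottom-row=5; cleared 1 line(s) (total 1); column heights now [5 6 7 6], max=7
Drop 6: S rot2 at col 1 lands with bottom-row=7; cleared 0 line(s) (total 1); column heights now [5 8 9 9], max=9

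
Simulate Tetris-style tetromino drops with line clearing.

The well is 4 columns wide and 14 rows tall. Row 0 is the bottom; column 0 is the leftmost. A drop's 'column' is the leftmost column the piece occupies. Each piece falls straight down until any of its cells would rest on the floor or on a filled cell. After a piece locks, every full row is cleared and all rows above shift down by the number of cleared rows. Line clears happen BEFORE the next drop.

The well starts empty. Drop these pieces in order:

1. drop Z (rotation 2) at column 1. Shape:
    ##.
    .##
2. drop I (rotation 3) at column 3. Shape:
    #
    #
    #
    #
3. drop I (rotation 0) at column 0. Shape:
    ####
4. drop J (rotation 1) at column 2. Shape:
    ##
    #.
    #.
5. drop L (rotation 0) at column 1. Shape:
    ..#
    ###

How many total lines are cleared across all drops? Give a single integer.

Answer: 1

Derivation:
Drop 1: Z rot2 at col 1 lands with bottom-row=0; cleared 0 line(s) (total 0); column heights now [0 2 2 1], max=2
Drop 2: I rot3 at col 3 lands with bottom-row=1; cleared 0 line(s) (total 0); column heights now [0 2 2 5], max=5
Drop 3: I rot0 at col 0 lands with bottom-row=5; cleared 1 line(s) (total 1); column heights now [0 2 2 5], max=5
Drop 4: J rot1 at col 2 lands with bottom-row=3; cleared 0 line(s) (total 1); column heights now [0 2 6 6], max=6
Drop 5: L rot0 at col 1 lands with bottom-row=6; cleared 0 line(s) (total 1); column heights now [0 7 7 8], max=8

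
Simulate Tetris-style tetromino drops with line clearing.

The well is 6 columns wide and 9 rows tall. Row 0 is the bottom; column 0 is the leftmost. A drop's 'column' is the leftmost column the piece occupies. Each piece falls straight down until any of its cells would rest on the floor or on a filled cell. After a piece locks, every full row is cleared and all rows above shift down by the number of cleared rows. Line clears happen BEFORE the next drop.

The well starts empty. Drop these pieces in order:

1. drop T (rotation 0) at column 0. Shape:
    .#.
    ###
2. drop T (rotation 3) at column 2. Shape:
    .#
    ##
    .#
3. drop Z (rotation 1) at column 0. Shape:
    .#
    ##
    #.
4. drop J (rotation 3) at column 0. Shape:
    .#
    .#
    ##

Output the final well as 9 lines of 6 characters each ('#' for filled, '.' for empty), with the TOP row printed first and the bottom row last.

Drop 1: T rot0 at col 0 lands with bottom-row=0; cleared 0 line(s) (total 0); column heights now [1 2 1 0 0 0], max=2
Drop 2: T rot3 at col 2 lands with bottom-row=0; cleared 0 line(s) (total 0); column heights now [1 2 2 3 0 0], max=3
Drop 3: Z rot1 at col 0 lands with bottom-row=1; cleared 0 line(s) (total 0); column heights now [3 4 2 3 0 0], max=4
Drop 4: J rot3 at col 0 lands with bottom-row=4; cleared 0 line(s) (total 0); column heights now [5 7 2 3 0 0], max=7

Answer: ......
......
.#....
.#....
##....
.#....
##.#..
####..
####..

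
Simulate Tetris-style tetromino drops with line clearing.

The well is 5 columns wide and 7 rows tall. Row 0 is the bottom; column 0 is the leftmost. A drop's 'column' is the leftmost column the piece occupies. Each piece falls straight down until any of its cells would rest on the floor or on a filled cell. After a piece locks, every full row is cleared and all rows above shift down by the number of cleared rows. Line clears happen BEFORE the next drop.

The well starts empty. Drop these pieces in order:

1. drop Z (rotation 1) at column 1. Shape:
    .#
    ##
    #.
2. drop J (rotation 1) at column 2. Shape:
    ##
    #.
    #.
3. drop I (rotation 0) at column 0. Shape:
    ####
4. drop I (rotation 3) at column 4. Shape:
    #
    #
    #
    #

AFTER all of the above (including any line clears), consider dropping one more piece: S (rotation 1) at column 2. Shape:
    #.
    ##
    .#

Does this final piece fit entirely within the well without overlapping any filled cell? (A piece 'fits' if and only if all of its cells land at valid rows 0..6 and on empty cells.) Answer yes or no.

Answer: no

Derivation:
Drop 1: Z rot1 at col 1 lands with bottom-row=0; cleared 0 line(s) (total 0); column heights now [0 2 3 0 0], max=3
Drop 2: J rot1 at col 2 lands with bottom-row=3; cleared 0 line(s) (total 0); column heights now [0 2 6 6 0], max=6
Drop 3: I rot0 at col 0 lands with bottom-row=6; cleared 0 line(s) (total 0); column heights now [7 7 7 7 0], max=7
Drop 4: I rot3 at col 4 lands with bottom-row=0; cleared 0 line(s) (total 0); column heights now [7 7 7 7 4], max=7
Test piece S rot1 at col 2 (width 2): heights before test = [7 7 7 7 4]; fits = False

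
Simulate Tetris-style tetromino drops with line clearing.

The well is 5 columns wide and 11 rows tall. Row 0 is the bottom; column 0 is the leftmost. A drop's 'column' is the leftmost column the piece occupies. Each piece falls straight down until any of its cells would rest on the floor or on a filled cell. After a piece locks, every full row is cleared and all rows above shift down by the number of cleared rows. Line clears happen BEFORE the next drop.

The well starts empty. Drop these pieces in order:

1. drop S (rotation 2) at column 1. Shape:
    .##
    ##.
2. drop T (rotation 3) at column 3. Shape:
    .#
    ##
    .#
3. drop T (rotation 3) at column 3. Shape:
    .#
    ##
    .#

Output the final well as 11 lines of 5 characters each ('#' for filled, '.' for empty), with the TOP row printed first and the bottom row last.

Drop 1: S rot2 at col 1 lands with bottom-row=0; cleared 0 line(s) (total 0); column heights now [0 1 2 2 0], max=2
Drop 2: T rot3 at col 3 lands with bottom-row=1; cleared 0 line(s) (total 0); column heights now [0 1 2 3 4], max=4
Drop 3: T rot3 at col 3 lands with bottom-row=4; cleared 0 line(s) (total 0); column heights now [0 1 2 6 7], max=7

Answer: .....
.....
.....
.....
....#
...##
....#
....#
...##
..###
.##..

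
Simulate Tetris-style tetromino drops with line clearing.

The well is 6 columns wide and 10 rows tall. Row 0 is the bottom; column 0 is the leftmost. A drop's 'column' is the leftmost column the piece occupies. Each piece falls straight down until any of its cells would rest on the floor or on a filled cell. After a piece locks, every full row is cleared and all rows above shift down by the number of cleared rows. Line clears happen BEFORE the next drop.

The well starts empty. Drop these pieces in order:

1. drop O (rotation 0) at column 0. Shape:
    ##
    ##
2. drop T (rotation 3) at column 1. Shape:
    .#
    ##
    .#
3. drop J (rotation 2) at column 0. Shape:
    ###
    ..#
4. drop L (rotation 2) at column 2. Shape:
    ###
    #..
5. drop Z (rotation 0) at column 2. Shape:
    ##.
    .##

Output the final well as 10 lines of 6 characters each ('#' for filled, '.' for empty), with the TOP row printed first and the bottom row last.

Answer: ..##..
...##.
..###.
..#...
###...
..#...
..#...
.##...
###...
##....

Derivation:
Drop 1: O rot0 at col 0 lands with bottom-row=0; cleared 0 line(s) (total 0); column heights now [2 2 0 0 0 0], max=2
Drop 2: T rot3 at col 1 lands with bottom-row=1; cleared 0 line(s) (total 0); column heights now [2 3 4 0 0 0], max=4
Drop 3: J rot2 at col 0 lands with bottom-row=4; cleared 0 line(s) (total 0); column heights now [6 6 6 0 0 0], max=6
Drop 4: L rot2 at col 2 lands with bottom-row=6; cleared 0 line(s) (total 0); column heights now [6 6 8 8 8 0], max=8
Drop 5: Z rot0 at col 2 lands with bottom-row=8; cleared 0 line(s) (total 0); column heights now [6 6 10 10 9 0], max=10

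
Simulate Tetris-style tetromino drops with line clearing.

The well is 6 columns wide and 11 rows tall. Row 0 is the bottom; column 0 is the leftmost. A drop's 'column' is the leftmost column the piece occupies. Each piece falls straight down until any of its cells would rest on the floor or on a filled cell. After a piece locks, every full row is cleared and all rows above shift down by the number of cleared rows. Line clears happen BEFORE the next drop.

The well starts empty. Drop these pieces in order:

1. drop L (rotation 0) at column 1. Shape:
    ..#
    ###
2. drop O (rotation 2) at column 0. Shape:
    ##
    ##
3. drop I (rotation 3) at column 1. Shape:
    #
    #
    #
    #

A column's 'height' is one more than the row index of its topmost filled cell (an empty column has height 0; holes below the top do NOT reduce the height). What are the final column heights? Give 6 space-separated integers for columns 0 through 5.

Drop 1: L rot0 at col 1 lands with bottom-row=0; cleared 0 line(s) (total 0); column heights now [0 1 1 2 0 0], max=2
Drop 2: O rot2 at col 0 lands with bottom-row=1; cleared 0 line(s) (total 0); column heights now [3 3 1 2 0 0], max=3
Drop 3: I rot3 at col 1 lands with bottom-row=3; cleared 0 line(s) (total 0); column heights now [3 7 1 2 0 0], max=7

Answer: 3 7 1 2 0 0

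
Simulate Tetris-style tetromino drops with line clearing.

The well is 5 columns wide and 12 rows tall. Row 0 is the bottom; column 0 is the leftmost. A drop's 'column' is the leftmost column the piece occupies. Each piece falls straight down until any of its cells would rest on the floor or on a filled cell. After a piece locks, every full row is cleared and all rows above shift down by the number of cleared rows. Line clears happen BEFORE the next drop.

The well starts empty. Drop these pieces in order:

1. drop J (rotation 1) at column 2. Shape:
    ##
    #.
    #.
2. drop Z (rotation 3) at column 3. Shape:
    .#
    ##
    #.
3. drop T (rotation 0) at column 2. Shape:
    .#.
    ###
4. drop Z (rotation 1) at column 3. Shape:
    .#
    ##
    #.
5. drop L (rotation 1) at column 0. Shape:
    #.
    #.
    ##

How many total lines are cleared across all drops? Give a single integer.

Drop 1: J rot1 at col 2 lands with bottom-row=0; cleared 0 line(s) (total 0); column heights now [0 0 3 3 0], max=3
Drop 2: Z rot3 at col 3 lands with bottom-row=3; cleared 0 line(s) (total 0); column heights now [0 0 3 5 6], max=6
Drop 3: T rot0 at col 2 lands with bottom-row=6; cleared 0 line(s) (total 0); column heights now [0 0 7 8 7], max=8
Drop 4: Z rot1 at col 3 lands with bottom-row=8; cleared 0 line(s) (total 0); column heights now [0 0 7 10 11], max=11
Drop 5: L rot1 at col 0 lands with bottom-row=0; cleared 0 line(s) (total 0); column heights now [3 1 7 10 11], max=11

Answer: 0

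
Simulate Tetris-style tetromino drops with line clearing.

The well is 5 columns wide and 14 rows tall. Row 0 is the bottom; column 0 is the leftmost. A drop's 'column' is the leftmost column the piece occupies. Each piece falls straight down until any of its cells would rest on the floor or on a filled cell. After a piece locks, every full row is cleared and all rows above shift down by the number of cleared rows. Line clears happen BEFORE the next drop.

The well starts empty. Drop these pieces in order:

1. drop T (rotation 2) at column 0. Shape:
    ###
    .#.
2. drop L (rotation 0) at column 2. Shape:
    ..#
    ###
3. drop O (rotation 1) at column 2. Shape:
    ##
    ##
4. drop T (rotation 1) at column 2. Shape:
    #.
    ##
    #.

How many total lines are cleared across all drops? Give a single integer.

Answer: 0

Derivation:
Drop 1: T rot2 at col 0 lands with bottom-row=0; cleared 0 line(s) (total 0); column heights now [2 2 2 0 0], max=2
Drop 2: L rot0 at col 2 lands with bottom-row=2; cleared 0 line(s) (total 0); column heights now [2 2 3 3 4], max=4
Drop 3: O rot1 at col 2 lands with bottom-row=3; cleared 0 line(s) (total 0); column heights now [2 2 5 5 4], max=5
Drop 4: T rot1 at col 2 lands with bottom-row=5; cleared 0 line(s) (total 0); column heights now [2 2 8 7 4], max=8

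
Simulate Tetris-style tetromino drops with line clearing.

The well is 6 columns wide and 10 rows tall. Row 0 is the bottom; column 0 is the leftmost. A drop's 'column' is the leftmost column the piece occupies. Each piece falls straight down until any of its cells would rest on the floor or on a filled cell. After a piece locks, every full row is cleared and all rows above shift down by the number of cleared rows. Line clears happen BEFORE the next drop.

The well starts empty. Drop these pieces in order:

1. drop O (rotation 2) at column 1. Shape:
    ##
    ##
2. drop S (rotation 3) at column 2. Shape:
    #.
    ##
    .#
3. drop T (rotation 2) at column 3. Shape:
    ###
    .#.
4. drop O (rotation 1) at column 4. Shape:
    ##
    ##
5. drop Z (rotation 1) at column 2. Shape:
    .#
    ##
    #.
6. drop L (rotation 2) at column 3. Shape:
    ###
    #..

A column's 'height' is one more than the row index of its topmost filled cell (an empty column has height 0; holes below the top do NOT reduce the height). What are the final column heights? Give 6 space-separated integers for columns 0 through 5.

Answer: 0 2 6 9 9 9

Derivation:
Drop 1: O rot2 at col 1 lands with bottom-row=0; cleared 0 line(s) (total 0); column heights now [0 2 2 0 0 0], max=2
Drop 2: S rot3 at col 2 lands with bottom-row=1; cleared 0 line(s) (total 0); column heights now [0 2 4 3 0 0], max=4
Drop 3: T rot2 at col 3 lands with bottom-row=2; cleared 0 line(s) (total 0); column heights now [0 2 4 4 4 4], max=4
Drop 4: O rot1 at col 4 lands with bottom-row=4; cleared 0 line(s) (total 0); column heights now [0 2 4 4 6 6], max=6
Drop 5: Z rot1 at col 2 lands with bottom-row=4; cleared 0 line(s) (total 0); column heights now [0 2 6 7 6 6], max=7
Drop 6: L rot2 at col 3 lands with bottom-row=7; cleared 0 line(s) (total 0); column heights now [0 2 6 9 9 9], max=9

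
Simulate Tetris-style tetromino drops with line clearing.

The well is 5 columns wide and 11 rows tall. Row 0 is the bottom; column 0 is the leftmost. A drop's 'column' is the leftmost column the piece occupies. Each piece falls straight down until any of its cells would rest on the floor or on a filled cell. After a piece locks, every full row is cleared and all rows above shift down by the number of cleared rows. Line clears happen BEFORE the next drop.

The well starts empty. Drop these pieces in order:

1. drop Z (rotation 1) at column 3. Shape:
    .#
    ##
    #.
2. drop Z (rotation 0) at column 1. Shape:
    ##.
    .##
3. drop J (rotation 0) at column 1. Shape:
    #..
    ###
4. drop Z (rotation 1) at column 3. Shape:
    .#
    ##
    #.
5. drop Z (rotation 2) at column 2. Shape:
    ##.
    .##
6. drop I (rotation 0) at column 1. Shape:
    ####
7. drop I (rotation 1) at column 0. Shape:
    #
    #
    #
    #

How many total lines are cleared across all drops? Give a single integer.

Drop 1: Z rot1 at col 3 lands with bottom-row=0; cleared 0 line(s) (total 0); column heights now [0 0 0 2 3], max=3
Drop 2: Z rot0 at col 1 lands with bottom-row=2; cleared 0 line(s) (total 0); column heights now [0 4 4 3 3], max=4
Drop 3: J rot0 at col 1 lands with bottom-row=4; cleared 0 line(s) (total 0); column heights now [0 6 5 5 3], max=6
Drop 4: Z rot1 at col 3 lands with bottom-row=5; cleared 0 line(s) (total 0); column heights now [0 6 5 7 8], max=8
Drop 5: Z rot2 at col 2 lands with bottom-row=8; cleared 0 line(s) (total 0); column heights now [0 6 10 10 9], max=10
Drop 6: I rot0 at col 1 lands with bottom-row=10; cleared 0 line(s) (total 0); column heights now [0 11 11 11 11], max=11
Drop 7: I rot1 at col 0 lands with bottom-row=0; cleared 0 line(s) (total 0); column heights now [4 11 11 11 11], max=11

Answer: 0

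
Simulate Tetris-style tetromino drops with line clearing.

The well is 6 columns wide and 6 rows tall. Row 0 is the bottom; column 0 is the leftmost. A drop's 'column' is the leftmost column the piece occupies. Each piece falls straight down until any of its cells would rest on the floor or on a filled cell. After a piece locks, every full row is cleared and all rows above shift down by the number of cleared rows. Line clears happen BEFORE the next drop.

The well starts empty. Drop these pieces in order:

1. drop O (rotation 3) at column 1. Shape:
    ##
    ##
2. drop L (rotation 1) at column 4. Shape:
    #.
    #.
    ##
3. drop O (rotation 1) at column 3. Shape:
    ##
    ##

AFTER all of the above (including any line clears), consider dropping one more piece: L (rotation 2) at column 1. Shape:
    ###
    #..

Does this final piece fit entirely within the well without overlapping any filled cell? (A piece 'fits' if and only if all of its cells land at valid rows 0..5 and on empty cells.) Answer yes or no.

Answer: yes

Derivation:
Drop 1: O rot3 at col 1 lands with bottom-row=0; cleared 0 line(s) (total 0); column heights now [0 2 2 0 0 0], max=2
Drop 2: L rot1 at col 4 lands with bottom-row=0; cleared 0 line(s) (total 0); column heights now [0 2 2 0 3 1], max=3
Drop 3: O rot1 at col 3 lands with bottom-row=3; cleared 0 line(s) (total 0); column heights now [0 2 2 5 5 1], max=5
Test piece L rot2 at col 1 (width 3): heights before test = [0 2 2 5 5 1]; fits = True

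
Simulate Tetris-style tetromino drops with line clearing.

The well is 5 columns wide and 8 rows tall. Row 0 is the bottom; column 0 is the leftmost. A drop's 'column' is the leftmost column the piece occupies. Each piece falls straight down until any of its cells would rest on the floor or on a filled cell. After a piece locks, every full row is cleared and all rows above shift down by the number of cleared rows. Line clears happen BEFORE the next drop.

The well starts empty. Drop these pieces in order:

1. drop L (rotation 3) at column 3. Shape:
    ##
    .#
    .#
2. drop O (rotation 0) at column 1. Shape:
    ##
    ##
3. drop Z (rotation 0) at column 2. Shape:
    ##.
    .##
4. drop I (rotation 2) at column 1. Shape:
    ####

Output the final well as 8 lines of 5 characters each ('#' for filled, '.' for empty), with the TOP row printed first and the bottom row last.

Drop 1: L rot3 at col 3 lands with bottom-row=0; cleared 0 line(s) (total 0); column heights now [0 0 0 3 3], max=3
Drop 2: O rot0 at col 1 lands with bottom-row=0; cleared 0 line(s) (total 0); column heights now [0 2 2 3 3], max=3
Drop 3: Z rot0 at col 2 lands with bottom-row=3; cleared 0 line(s) (total 0); column heights now [0 2 5 5 4], max=5
Drop 4: I rot2 at col 1 lands with bottom-row=5; cleared 0 line(s) (total 0); column heights now [0 6 6 6 6], max=6

Answer: .....
.....
.####
..##.
...##
...##
.##.#
.##.#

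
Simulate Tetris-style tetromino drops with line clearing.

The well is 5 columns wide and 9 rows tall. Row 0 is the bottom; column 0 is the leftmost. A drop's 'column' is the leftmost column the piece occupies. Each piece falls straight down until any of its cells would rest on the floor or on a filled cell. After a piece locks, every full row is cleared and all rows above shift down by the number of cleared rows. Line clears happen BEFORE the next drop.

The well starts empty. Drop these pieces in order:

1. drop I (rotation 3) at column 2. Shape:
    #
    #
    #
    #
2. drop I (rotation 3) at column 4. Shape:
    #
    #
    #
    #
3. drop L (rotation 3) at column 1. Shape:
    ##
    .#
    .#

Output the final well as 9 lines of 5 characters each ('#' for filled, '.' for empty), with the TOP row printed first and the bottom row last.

Drop 1: I rot3 at col 2 lands with bottom-row=0; cleared 0 line(s) (total 0); column heights now [0 0 4 0 0], max=4
Drop 2: I rot3 at col 4 lands with bottom-row=0; cleared 0 line(s) (total 0); column heights now [0 0 4 0 4], max=4
Drop 3: L rot3 at col 1 lands with bottom-row=4; cleared 0 line(s) (total 0); column heights now [0 7 7 0 4], max=7

Answer: .....
.....
.##..
..#..
..#..
..#.#
..#.#
..#.#
..#.#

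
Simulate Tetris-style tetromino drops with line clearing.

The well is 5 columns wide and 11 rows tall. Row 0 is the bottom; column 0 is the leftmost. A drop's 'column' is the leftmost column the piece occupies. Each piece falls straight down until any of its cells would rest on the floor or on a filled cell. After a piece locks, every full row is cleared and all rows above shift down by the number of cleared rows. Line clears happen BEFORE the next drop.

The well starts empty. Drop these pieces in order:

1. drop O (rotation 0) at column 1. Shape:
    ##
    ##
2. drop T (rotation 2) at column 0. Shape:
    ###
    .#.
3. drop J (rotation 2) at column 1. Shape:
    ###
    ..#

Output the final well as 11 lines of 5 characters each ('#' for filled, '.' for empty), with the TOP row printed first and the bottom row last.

Answer: .....
.....
.....
.....
.....
.....
.###.
####.
.#...
.##..
.##..

Derivation:
Drop 1: O rot0 at col 1 lands with bottom-row=0; cleared 0 line(s) (total 0); column heights now [0 2 2 0 0], max=2
Drop 2: T rot2 at col 0 lands with bottom-row=2; cleared 0 line(s) (total 0); column heights now [4 4 4 0 0], max=4
Drop 3: J rot2 at col 1 lands with bottom-row=3; cleared 0 line(s) (total 0); column heights now [4 5 5 5 0], max=5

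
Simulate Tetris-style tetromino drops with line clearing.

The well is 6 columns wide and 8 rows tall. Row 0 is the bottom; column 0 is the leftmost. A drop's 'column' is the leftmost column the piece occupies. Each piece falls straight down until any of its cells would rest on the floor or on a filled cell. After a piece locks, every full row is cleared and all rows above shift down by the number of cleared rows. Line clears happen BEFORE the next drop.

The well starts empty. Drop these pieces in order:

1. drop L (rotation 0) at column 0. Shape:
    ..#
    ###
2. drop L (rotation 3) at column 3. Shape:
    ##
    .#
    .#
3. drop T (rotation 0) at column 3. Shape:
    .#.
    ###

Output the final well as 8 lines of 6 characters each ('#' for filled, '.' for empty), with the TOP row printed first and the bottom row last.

Drop 1: L rot0 at col 0 lands with bottom-row=0; cleared 0 line(s) (total 0); column heights now [1 1 2 0 0 0], max=2
Drop 2: L rot3 at col 3 lands with bottom-row=0; cleared 0 line(s) (total 0); column heights now [1 1 2 3 3 0], max=3
Drop 3: T rot0 at col 3 lands with bottom-row=3; cleared 0 line(s) (total 0); column heights now [1 1 2 4 5 4], max=5

Answer: ......
......
......
....#.
...###
...##.
..#.#.
###.#.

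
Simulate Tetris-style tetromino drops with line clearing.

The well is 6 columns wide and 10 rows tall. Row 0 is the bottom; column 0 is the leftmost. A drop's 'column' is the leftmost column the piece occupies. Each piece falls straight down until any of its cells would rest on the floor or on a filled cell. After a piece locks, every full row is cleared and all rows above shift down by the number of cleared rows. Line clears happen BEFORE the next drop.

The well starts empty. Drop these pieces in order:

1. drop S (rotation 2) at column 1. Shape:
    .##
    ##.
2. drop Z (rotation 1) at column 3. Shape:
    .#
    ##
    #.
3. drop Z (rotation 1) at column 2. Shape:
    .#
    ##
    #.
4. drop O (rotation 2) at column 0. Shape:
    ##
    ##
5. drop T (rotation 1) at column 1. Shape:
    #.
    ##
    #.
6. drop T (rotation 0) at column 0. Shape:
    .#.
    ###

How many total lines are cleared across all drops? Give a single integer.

Drop 1: S rot2 at col 1 lands with bottom-row=0; cleared 0 line(s) (total 0); column heights now [0 1 2 2 0 0], max=2
Drop 2: Z rot1 at col 3 lands with bottom-row=2; cleared 0 line(s) (total 0); column heights now [0 1 2 4 5 0], max=5
Drop 3: Z rot1 at col 2 lands with bottom-row=3; cleared 0 line(s) (total 0); column heights now [0 1 5 6 5 0], max=6
Drop 4: O rot2 at col 0 lands with bottom-row=1; cleared 0 line(s) (total 0); column heights now [3 3 5 6 5 0], max=6
Drop 5: T rot1 at col 1 lands with bottom-row=4; cleared 0 line(s) (total 0); column heights now [3 7 6 6 5 0], max=7
Drop 6: T rot0 at col 0 lands with bottom-row=7; cleared 0 line(s) (total 0); column heights now [8 9 8 6 5 0], max=9

Answer: 0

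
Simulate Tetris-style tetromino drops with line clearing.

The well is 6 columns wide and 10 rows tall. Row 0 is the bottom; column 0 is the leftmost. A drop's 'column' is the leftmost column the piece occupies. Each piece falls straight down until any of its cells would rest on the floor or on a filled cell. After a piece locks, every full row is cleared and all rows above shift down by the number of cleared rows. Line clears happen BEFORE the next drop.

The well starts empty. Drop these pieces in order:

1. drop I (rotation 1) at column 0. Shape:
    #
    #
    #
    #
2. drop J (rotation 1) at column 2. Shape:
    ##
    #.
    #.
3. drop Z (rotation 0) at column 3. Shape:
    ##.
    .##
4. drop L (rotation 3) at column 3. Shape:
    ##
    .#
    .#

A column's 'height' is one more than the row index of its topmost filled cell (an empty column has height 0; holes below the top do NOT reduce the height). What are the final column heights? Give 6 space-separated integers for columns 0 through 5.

Answer: 4 0 3 7 7 3

Derivation:
Drop 1: I rot1 at col 0 lands with bottom-row=0; cleared 0 line(s) (total 0); column heights now [4 0 0 0 0 0], max=4
Drop 2: J rot1 at col 2 lands with bottom-row=0; cleared 0 line(s) (total 0); column heights now [4 0 3 3 0 0], max=4
Drop 3: Z rot0 at col 3 lands with bottom-row=2; cleared 0 line(s) (total 0); column heights now [4 0 3 4 4 3], max=4
Drop 4: L rot3 at col 3 lands with bottom-row=4; cleared 0 line(s) (total 0); column heights now [4 0 3 7 7 3], max=7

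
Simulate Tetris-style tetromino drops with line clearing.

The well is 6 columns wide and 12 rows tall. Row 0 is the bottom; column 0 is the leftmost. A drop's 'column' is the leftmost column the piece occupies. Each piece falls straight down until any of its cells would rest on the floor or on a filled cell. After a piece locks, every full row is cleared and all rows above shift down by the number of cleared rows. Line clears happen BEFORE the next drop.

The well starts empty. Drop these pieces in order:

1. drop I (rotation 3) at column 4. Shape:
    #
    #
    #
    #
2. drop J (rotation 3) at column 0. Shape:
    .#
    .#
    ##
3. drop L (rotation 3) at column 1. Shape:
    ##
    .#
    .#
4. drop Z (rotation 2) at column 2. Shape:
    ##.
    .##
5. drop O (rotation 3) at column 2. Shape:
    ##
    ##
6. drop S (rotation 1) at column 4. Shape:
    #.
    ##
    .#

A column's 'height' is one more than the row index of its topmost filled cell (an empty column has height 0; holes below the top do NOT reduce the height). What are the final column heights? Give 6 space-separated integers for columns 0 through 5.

Answer: 1 4 8 8 7 6

Derivation:
Drop 1: I rot3 at col 4 lands with bottom-row=0; cleared 0 line(s) (total 0); column heights now [0 0 0 0 4 0], max=4
Drop 2: J rot3 at col 0 lands with bottom-row=0; cleared 0 line(s) (total 0); column heights now [1 3 0 0 4 0], max=4
Drop 3: L rot3 at col 1 lands with bottom-row=1; cleared 0 line(s) (total 0); column heights now [1 4 4 0 4 0], max=4
Drop 4: Z rot2 at col 2 lands with bottom-row=4; cleared 0 line(s) (total 0); column heights now [1 4 6 6 5 0], max=6
Drop 5: O rot3 at col 2 lands with bottom-row=6; cleared 0 line(s) (total 0); column heights now [1 4 8 8 5 0], max=8
Drop 6: S rot1 at col 4 lands with bottom-row=4; cleared 0 line(s) (total 0); column heights now [1 4 8 8 7 6], max=8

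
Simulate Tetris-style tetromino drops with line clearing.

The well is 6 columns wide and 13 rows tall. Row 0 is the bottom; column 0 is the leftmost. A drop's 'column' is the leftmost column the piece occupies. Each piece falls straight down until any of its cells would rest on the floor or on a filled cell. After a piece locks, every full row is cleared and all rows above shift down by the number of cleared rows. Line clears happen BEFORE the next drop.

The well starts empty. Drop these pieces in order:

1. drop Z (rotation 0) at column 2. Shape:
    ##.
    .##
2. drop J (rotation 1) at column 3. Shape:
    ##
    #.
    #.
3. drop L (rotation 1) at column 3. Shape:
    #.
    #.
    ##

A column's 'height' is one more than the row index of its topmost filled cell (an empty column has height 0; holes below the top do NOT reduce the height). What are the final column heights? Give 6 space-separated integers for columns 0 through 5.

Answer: 0 0 2 8 6 0

Derivation:
Drop 1: Z rot0 at col 2 lands with bottom-row=0; cleared 0 line(s) (total 0); column heights now [0 0 2 2 1 0], max=2
Drop 2: J rot1 at col 3 lands with bottom-row=2; cleared 0 line(s) (total 0); column heights now [0 0 2 5 5 0], max=5
Drop 3: L rot1 at col 3 lands with bottom-row=5; cleared 0 line(s) (total 0); column heights now [0 0 2 8 6 0], max=8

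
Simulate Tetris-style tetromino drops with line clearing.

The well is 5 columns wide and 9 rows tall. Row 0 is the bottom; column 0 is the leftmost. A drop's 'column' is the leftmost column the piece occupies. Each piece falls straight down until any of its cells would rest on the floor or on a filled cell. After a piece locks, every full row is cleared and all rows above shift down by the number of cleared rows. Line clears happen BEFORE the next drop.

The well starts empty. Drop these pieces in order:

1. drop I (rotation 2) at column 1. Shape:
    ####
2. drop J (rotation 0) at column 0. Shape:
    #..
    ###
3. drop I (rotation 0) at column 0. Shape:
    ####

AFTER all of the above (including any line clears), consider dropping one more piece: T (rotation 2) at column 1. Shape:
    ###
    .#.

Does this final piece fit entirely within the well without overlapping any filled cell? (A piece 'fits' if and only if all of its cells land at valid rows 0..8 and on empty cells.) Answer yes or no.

Answer: yes

Derivation:
Drop 1: I rot2 at col 1 lands with bottom-row=0; cleared 0 line(s) (total 0); column heights now [0 1 1 1 1], max=1
Drop 2: J rot0 at col 0 lands with bottom-row=1; cleared 0 line(s) (total 0); column heights now [3 2 2 1 1], max=3
Drop 3: I rot0 at col 0 lands with bottom-row=3; cleared 0 line(s) (total 0); column heights now [4 4 4 4 1], max=4
Test piece T rot2 at col 1 (width 3): heights before test = [4 4 4 4 1]; fits = True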